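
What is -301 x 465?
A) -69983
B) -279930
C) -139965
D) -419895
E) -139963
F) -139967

-301 * 465 = -139965
C) -139965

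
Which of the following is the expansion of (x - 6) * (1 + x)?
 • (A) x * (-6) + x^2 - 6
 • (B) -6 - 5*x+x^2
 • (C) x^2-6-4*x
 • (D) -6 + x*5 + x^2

Expanding (x - 6) * (1 + x):
= -6 - 5*x+x^2
B) -6 - 5*x+x^2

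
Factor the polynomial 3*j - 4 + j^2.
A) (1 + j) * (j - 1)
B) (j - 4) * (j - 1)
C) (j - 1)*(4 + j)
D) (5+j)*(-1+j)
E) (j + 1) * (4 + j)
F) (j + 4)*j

We need to factor 3*j - 4 + j^2.
The factored form is (j - 1)*(4 + j).
C) (j - 1)*(4 + j)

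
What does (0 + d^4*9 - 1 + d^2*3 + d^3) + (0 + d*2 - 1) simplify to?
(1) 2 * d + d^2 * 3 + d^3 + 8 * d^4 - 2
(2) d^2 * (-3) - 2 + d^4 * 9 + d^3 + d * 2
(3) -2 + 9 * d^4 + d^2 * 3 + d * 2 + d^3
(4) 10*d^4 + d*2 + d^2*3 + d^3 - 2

Adding the polynomials and combining like terms:
(0 + d^4*9 - 1 + d^2*3 + d^3) + (0 + d*2 - 1)
= -2 + 9 * d^4 + d^2 * 3 + d * 2 + d^3
3) -2 + 9 * d^4 + d^2 * 3 + d * 2 + d^3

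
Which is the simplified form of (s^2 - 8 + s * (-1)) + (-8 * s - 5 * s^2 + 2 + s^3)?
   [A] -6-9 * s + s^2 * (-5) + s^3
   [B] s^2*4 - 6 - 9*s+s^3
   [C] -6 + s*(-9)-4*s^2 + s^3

Adding the polynomials and combining like terms:
(s^2 - 8 + s*(-1)) + (-8*s - 5*s^2 + 2 + s^3)
= -6 + s*(-9)-4*s^2 + s^3
C) -6 + s*(-9)-4*s^2 + s^3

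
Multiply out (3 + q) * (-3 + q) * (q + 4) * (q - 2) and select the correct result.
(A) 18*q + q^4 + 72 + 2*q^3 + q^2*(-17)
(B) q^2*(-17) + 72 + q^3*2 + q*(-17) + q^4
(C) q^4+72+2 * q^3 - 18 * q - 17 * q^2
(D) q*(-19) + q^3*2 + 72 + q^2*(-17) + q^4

Expanding (3 + q) * (-3 + q) * (q + 4) * (q - 2):
= q^4+72+2 * q^3 - 18 * q - 17 * q^2
C) q^4+72+2 * q^3 - 18 * q - 17 * q^2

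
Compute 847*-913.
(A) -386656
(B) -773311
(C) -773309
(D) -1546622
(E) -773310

847 * -913 = -773311
B) -773311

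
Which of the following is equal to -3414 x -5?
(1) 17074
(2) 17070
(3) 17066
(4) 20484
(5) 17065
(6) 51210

-3414 * -5 = 17070
2) 17070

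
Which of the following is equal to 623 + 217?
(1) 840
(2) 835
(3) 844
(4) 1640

623 + 217 = 840
1) 840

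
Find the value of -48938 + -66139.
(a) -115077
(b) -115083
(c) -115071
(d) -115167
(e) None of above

-48938 + -66139 = -115077
a) -115077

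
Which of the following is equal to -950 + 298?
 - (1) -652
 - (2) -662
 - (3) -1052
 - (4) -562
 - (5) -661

-950 + 298 = -652
1) -652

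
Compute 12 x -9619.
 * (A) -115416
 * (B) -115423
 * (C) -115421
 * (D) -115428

12 * -9619 = -115428
D) -115428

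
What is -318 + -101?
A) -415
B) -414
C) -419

-318 + -101 = -419
C) -419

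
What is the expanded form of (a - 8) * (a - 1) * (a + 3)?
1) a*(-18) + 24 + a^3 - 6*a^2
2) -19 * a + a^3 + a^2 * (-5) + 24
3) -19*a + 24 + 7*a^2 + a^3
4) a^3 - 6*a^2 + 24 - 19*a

Expanding (a - 8) * (a - 1) * (a + 3):
= a^3 - 6*a^2 + 24 - 19*a
4) a^3 - 6*a^2 + 24 - 19*a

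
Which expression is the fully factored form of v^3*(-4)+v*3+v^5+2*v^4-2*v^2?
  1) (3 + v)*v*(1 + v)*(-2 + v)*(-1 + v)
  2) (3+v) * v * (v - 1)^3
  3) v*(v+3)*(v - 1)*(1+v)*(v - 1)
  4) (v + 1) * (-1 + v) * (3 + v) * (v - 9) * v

We need to factor v^3*(-4)+v*3+v^5+2*v^4-2*v^2.
The factored form is v*(v+3)*(v - 1)*(1+v)*(v - 1).
3) v*(v+3)*(v - 1)*(1+v)*(v - 1)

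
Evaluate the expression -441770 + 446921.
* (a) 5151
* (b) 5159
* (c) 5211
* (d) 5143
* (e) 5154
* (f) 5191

-441770 + 446921 = 5151
a) 5151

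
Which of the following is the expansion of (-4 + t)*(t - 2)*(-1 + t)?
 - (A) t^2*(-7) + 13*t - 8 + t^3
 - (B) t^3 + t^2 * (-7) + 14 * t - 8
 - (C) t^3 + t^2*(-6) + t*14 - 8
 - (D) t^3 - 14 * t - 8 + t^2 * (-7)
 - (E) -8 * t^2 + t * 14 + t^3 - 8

Expanding (-4 + t)*(t - 2)*(-1 + t):
= t^3 + t^2 * (-7) + 14 * t - 8
B) t^3 + t^2 * (-7) + 14 * t - 8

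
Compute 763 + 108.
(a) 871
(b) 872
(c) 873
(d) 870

763 + 108 = 871
a) 871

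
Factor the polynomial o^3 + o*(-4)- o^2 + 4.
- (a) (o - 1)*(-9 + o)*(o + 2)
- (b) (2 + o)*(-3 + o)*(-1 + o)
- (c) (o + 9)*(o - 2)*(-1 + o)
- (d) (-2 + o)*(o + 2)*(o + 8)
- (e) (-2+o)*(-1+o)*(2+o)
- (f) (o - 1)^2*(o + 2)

We need to factor o^3 + o*(-4)- o^2 + 4.
The factored form is (-2+o)*(-1+o)*(2+o).
e) (-2+o)*(-1+o)*(2+o)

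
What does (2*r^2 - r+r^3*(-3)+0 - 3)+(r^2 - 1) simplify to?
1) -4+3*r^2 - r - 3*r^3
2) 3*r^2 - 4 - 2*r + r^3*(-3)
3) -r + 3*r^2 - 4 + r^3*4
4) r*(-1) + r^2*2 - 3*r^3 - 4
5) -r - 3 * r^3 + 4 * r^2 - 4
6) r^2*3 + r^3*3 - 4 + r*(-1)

Adding the polynomials and combining like terms:
(2*r^2 - r + r^3*(-3) + 0 - 3) + (r^2 - 1)
= -4+3*r^2 - r - 3*r^3
1) -4+3*r^2 - r - 3*r^3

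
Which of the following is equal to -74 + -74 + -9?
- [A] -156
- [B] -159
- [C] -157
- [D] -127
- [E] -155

First: -74 + -74 = -148
Then: -148 + -9 = -157
C) -157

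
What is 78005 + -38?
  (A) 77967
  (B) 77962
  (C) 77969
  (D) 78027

78005 + -38 = 77967
A) 77967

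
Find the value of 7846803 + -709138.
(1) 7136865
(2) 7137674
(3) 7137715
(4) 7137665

7846803 + -709138 = 7137665
4) 7137665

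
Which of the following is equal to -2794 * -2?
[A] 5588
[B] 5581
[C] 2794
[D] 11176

-2794 * -2 = 5588
A) 5588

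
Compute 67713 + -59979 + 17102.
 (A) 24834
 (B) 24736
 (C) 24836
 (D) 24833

First: 67713 + -59979 = 7734
Then: 7734 + 17102 = 24836
C) 24836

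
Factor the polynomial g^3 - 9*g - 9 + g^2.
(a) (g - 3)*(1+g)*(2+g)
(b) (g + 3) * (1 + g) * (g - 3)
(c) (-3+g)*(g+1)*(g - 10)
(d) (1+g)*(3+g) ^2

We need to factor g^3 - 9*g - 9 + g^2.
The factored form is (g + 3) * (1 + g) * (g - 3).
b) (g + 3) * (1 + g) * (g - 3)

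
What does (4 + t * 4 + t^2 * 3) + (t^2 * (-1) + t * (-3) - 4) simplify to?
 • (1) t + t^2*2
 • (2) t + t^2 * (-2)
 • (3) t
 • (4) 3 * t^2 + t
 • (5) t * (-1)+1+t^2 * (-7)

Adding the polynomials and combining like terms:
(4 + t*4 + t^2*3) + (t^2*(-1) + t*(-3) - 4)
= t + t^2*2
1) t + t^2*2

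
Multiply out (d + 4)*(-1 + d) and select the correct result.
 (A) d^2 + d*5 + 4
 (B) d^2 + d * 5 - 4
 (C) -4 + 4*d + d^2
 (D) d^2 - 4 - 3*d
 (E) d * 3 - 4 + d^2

Expanding (d + 4)*(-1 + d):
= d * 3 - 4 + d^2
E) d * 3 - 4 + d^2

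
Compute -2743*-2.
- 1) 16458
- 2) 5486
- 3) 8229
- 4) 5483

-2743 * -2 = 5486
2) 5486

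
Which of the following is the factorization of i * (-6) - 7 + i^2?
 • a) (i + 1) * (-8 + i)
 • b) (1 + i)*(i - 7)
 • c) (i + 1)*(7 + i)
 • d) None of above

We need to factor i * (-6) - 7 + i^2.
The factored form is (1 + i)*(i - 7).
b) (1 + i)*(i - 7)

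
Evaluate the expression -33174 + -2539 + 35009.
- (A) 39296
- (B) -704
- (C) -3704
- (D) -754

First: -33174 + -2539 = -35713
Then: -35713 + 35009 = -704
B) -704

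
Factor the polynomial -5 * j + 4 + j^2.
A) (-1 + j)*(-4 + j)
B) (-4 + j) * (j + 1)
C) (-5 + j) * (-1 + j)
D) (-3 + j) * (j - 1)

We need to factor -5 * j + 4 + j^2.
The factored form is (-1 + j)*(-4 + j).
A) (-1 + j)*(-4 + j)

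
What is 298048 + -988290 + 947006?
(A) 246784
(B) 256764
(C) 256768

First: 298048 + -988290 = -690242
Then: -690242 + 947006 = 256764
B) 256764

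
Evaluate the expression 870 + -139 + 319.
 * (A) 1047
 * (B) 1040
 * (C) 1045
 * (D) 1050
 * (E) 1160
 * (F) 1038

First: 870 + -139 = 731
Then: 731 + 319 = 1050
D) 1050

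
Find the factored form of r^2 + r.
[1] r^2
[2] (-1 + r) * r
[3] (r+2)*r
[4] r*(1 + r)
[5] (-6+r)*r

We need to factor r^2 + r.
The factored form is r*(1 + r).
4) r*(1 + r)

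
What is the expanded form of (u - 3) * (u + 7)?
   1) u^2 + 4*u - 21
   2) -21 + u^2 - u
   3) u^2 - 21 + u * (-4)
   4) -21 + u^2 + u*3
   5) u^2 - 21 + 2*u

Expanding (u - 3) * (u + 7):
= u^2 + 4*u - 21
1) u^2 + 4*u - 21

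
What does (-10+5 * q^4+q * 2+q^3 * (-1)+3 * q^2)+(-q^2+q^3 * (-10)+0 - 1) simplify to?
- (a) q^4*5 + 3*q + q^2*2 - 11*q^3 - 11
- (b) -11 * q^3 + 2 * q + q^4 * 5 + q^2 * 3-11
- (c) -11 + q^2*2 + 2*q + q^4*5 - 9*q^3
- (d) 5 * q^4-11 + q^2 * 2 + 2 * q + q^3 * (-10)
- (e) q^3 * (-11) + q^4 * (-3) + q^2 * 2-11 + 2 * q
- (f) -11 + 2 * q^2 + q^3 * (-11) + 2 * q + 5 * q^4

Adding the polynomials and combining like terms:
(-10 + 5*q^4 + q*2 + q^3*(-1) + 3*q^2) + (-q^2 + q^3*(-10) + 0 - 1)
= -11 + 2 * q^2 + q^3 * (-11) + 2 * q + 5 * q^4
f) -11 + 2 * q^2 + q^3 * (-11) + 2 * q + 5 * q^4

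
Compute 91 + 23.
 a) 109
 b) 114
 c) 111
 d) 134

91 + 23 = 114
b) 114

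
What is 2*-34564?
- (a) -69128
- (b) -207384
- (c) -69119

2 * -34564 = -69128
a) -69128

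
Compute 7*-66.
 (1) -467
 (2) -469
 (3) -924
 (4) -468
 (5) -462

7 * -66 = -462
5) -462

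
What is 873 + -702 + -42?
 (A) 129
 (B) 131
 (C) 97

First: 873 + -702 = 171
Then: 171 + -42 = 129
A) 129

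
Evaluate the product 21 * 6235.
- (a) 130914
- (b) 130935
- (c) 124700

21 * 6235 = 130935
b) 130935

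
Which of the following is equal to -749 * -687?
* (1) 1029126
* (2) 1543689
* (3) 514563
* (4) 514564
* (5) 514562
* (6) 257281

-749 * -687 = 514563
3) 514563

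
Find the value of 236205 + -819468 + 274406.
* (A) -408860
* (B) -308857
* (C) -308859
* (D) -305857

First: 236205 + -819468 = -583263
Then: -583263 + 274406 = -308857
B) -308857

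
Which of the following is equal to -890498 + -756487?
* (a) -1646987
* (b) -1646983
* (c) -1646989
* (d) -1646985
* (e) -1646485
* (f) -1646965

-890498 + -756487 = -1646985
d) -1646985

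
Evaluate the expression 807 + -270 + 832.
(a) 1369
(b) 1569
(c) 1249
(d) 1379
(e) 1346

First: 807 + -270 = 537
Then: 537 + 832 = 1369
a) 1369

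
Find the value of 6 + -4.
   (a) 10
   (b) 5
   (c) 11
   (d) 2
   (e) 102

6 + -4 = 2
d) 2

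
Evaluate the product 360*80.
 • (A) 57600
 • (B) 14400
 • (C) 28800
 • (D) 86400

360 * 80 = 28800
C) 28800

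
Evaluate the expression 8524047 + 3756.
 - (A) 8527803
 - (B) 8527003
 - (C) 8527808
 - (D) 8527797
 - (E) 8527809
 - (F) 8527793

8524047 + 3756 = 8527803
A) 8527803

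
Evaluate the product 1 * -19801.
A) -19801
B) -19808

1 * -19801 = -19801
A) -19801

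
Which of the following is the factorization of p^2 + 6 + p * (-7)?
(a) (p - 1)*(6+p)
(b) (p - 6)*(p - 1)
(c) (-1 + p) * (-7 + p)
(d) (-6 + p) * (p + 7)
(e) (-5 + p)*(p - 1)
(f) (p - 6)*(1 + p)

We need to factor p^2 + 6 + p * (-7).
The factored form is (p - 6)*(p - 1).
b) (p - 6)*(p - 1)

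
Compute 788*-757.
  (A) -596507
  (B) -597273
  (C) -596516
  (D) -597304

788 * -757 = -596516
C) -596516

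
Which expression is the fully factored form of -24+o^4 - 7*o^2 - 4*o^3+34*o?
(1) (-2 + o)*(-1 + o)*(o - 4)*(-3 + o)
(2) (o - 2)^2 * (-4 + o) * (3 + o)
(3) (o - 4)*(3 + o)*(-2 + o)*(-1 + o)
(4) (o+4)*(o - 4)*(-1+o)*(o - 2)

We need to factor -24+o^4 - 7*o^2 - 4*o^3+34*o.
The factored form is (o - 4)*(3 + o)*(-2 + o)*(-1 + o).
3) (o - 4)*(3 + o)*(-2 + o)*(-1 + o)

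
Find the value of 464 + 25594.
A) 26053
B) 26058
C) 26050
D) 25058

464 + 25594 = 26058
B) 26058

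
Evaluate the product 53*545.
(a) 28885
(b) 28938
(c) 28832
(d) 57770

53 * 545 = 28885
a) 28885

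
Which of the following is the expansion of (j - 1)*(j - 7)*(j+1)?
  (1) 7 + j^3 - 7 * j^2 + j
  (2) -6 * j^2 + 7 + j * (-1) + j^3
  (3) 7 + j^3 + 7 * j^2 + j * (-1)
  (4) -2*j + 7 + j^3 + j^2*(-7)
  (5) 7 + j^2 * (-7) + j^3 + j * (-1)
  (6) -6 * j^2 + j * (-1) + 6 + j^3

Expanding (j - 1)*(j - 7)*(j+1):
= 7 + j^2 * (-7) + j^3 + j * (-1)
5) 7 + j^2 * (-7) + j^3 + j * (-1)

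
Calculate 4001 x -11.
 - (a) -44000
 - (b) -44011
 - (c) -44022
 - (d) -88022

4001 * -11 = -44011
b) -44011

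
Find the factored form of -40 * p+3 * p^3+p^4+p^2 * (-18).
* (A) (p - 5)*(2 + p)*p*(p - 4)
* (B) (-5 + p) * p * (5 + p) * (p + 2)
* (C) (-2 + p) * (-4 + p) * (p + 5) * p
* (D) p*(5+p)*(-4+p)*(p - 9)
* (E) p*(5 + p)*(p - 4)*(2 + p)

We need to factor -40 * p+3 * p^3+p^4+p^2 * (-18).
The factored form is p*(5 + p)*(p - 4)*(2 + p).
E) p*(5 + p)*(p - 4)*(2 + p)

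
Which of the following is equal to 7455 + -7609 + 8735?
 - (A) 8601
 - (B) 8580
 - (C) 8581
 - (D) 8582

First: 7455 + -7609 = -154
Then: -154 + 8735 = 8581
C) 8581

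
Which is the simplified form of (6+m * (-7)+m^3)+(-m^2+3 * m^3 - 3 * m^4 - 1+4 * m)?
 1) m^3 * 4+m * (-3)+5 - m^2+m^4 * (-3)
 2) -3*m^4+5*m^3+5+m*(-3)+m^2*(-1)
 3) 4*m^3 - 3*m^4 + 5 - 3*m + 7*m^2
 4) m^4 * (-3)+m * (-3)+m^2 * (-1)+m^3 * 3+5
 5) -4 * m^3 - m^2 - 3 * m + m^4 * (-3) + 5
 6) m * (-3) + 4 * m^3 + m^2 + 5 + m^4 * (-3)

Adding the polynomials and combining like terms:
(6 + m*(-7) + m^3) + (-m^2 + 3*m^3 - 3*m^4 - 1 + 4*m)
= m^3 * 4+m * (-3)+5 - m^2+m^4 * (-3)
1) m^3 * 4+m * (-3)+5 - m^2+m^4 * (-3)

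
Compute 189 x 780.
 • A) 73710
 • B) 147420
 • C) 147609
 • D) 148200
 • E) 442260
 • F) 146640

189 * 780 = 147420
B) 147420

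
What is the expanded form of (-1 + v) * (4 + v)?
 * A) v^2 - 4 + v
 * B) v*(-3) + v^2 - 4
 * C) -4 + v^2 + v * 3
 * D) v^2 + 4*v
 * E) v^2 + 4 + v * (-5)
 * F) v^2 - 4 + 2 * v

Expanding (-1 + v) * (4 + v):
= -4 + v^2 + v * 3
C) -4 + v^2 + v * 3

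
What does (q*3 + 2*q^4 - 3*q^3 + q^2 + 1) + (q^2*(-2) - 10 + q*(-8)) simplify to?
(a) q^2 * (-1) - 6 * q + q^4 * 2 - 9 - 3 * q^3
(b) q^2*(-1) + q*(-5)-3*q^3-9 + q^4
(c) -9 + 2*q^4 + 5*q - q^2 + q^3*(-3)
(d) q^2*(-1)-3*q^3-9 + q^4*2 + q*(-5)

Adding the polynomials and combining like terms:
(q*3 + 2*q^4 - 3*q^3 + q^2 + 1) + (q^2*(-2) - 10 + q*(-8))
= q^2*(-1)-3*q^3-9 + q^4*2 + q*(-5)
d) q^2*(-1)-3*q^3-9 + q^4*2 + q*(-5)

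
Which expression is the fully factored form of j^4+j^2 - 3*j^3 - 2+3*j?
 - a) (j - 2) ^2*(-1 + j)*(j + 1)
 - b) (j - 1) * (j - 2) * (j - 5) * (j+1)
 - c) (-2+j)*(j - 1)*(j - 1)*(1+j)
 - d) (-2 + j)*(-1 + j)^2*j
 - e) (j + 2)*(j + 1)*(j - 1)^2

We need to factor j^4+j^2 - 3*j^3 - 2+3*j.
The factored form is (-2+j)*(j - 1)*(j - 1)*(1+j).
c) (-2+j)*(j - 1)*(j - 1)*(1+j)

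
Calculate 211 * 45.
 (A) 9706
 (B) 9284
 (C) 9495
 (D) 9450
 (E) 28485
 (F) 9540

211 * 45 = 9495
C) 9495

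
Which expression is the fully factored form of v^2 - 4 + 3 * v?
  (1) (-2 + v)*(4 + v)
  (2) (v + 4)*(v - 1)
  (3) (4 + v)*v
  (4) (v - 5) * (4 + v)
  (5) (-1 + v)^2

We need to factor v^2 - 4 + 3 * v.
The factored form is (v + 4)*(v - 1).
2) (v + 4)*(v - 1)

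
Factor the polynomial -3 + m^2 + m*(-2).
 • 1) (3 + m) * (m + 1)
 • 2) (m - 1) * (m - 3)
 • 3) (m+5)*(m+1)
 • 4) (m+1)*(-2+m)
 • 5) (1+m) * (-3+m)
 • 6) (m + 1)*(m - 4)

We need to factor -3 + m^2 + m*(-2).
The factored form is (1+m) * (-3+m).
5) (1+m) * (-3+m)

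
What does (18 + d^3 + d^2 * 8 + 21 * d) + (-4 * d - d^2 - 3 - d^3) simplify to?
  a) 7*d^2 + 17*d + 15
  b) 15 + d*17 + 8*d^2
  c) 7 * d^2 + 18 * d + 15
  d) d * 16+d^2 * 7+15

Adding the polynomials and combining like terms:
(18 + d^3 + d^2*8 + 21*d) + (-4*d - d^2 - 3 - d^3)
= 7*d^2 + 17*d + 15
a) 7*d^2 + 17*d + 15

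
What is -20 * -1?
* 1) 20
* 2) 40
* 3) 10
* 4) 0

-20 * -1 = 20
1) 20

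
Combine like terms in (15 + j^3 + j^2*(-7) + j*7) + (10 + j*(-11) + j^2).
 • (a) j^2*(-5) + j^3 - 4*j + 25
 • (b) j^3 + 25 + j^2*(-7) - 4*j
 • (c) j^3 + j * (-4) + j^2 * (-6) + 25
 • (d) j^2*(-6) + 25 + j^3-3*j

Adding the polynomials and combining like terms:
(15 + j^3 + j^2*(-7) + j*7) + (10 + j*(-11) + j^2)
= j^3 + j * (-4) + j^2 * (-6) + 25
c) j^3 + j * (-4) + j^2 * (-6) + 25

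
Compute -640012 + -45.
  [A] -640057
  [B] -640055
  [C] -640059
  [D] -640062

-640012 + -45 = -640057
A) -640057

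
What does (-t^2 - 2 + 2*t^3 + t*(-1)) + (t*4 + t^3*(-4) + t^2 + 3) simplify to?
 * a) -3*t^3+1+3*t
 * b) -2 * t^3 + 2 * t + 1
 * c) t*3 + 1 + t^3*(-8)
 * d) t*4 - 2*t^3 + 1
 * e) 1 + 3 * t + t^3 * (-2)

Adding the polynomials and combining like terms:
(-t^2 - 2 + 2*t^3 + t*(-1)) + (t*4 + t^3*(-4) + t^2 + 3)
= 1 + 3 * t + t^3 * (-2)
e) 1 + 3 * t + t^3 * (-2)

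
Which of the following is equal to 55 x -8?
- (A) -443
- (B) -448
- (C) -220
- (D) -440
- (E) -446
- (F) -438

55 * -8 = -440
D) -440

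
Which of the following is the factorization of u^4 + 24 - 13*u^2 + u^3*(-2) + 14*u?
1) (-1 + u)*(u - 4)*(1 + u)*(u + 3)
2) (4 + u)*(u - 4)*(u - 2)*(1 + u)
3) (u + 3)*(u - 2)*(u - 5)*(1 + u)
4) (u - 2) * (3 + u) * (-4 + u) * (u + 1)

We need to factor u^4 + 24 - 13*u^2 + u^3*(-2) + 14*u.
The factored form is (u - 2) * (3 + u) * (-4 + u) * (u + 1).
4) (u - 2) * (3 + u) * (-4 + u) * (u + 1)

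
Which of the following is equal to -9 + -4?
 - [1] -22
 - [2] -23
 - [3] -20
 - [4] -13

-9 + -4 = -13
4) -13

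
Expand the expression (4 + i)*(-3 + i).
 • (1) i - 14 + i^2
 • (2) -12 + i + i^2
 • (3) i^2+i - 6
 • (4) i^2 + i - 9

Expanding (4 + i)*(-3 + i):
= -12 + i + i^2
2) -12 + i + i^2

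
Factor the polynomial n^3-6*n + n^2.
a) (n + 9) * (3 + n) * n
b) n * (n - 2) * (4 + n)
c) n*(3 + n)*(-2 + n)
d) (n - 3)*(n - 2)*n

We need to factor n^3-6*n + n^2.
The factored form is n*(3 + n)*(-2 + n).
c) n*(3 + n)*(-2 + n)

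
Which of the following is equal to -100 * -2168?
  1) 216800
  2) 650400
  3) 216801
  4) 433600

-100 * -2168 = 216800
1) 216800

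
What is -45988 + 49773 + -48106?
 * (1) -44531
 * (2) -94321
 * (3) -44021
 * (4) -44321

First: -45988 + 49773 = 3785
Then: 3785 + -48106 = -44321
4) -44321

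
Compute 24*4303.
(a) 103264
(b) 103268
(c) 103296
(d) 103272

24 * 4303 = 103272
d) 103272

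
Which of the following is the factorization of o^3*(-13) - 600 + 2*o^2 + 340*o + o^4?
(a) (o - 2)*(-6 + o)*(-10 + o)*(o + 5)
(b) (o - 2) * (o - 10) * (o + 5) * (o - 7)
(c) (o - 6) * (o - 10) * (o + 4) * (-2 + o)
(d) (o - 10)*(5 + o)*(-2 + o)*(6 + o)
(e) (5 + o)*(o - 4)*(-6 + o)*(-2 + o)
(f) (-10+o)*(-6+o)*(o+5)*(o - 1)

We need to factor o^3*(-13) - 600 + 2*o^2 + 340*o + o^4.
The factored form is (o - 2)*(-6 + o)*(-10 + o)*(o + 5).
a) (o - 2)*(-6 + o)*(-10 + o)*(o + 5)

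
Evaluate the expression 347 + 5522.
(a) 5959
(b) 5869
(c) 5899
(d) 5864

347 + 5522 = 5869
b) 5869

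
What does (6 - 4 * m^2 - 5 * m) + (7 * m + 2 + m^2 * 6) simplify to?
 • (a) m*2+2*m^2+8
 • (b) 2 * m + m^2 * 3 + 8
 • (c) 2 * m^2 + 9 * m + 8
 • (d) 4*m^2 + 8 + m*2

Adding the polynomials and combining like terms:
(6 - 4*m^2 - 5*m) + (7*m + 2 + m^2*6)
= m*2+2*m^2+8
a) m*2+2*m^2+8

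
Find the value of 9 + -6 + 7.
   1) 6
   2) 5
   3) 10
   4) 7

First: 9 + -6 = 3
Then: 3 + 7 = 10
3) 10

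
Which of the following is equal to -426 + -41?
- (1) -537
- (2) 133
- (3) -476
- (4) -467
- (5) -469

-426 + -41 = -467
4) -467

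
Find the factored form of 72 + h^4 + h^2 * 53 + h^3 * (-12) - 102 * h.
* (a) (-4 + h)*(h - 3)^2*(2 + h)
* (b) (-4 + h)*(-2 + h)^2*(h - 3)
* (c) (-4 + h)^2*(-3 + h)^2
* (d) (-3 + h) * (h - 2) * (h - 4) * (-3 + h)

We need to factor 72 + h^4 + h^2 * 53 + h^3 * (-12) - 102 * h.
The factored form is (-3 + h) * (h - 2) * (h - 4) * (-3 + h).
d) (-3 + h) * (h - 2) * (h - 4) * (-3 + h)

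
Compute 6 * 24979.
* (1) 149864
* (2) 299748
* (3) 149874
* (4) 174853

6 * 24979 = 149874
3) 149874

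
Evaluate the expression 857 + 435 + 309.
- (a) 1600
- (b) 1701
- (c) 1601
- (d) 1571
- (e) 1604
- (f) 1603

First: 857 + 435 = 1292
Then: 1292 + 309 = 1601
c) 1601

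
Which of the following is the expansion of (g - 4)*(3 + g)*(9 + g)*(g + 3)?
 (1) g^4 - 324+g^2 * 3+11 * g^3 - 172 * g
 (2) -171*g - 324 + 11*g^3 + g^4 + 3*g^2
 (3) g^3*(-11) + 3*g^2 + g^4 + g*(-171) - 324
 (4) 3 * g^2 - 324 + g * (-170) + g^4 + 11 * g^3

Expanding (g - 4)*(3 + g)*(9 + g)*(g + 3):
= -171*g - 324 + 11*g^3 + g^4 + 3*g^2
2) -171*g - 324 + 11*g^3 + g^4 + 3*g^2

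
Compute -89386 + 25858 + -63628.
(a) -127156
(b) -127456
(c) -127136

First: -89386 + 25858 = -63528
Then: -63528 + -63628 = -127156
a) -127156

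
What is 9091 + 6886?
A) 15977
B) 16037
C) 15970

9091 + 6886 = 15977
A) 15977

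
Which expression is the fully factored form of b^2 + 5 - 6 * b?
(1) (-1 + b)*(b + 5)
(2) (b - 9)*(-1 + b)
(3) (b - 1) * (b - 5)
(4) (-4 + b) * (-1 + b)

We need to factor b^2 + 5 - 6 * b.
The factored form is (b - 1) * (b - 5).
3) (b - 1) * (b - 5)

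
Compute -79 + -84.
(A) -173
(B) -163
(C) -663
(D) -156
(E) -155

-79 + -84 = -163
B) -163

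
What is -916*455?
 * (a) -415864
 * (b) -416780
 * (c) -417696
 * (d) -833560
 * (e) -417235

-916 * 455 = -416780
b) -416780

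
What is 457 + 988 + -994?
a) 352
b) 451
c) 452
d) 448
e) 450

First: 457 + 988 = 1445
Then: 1445 + -994 = 451
b) 451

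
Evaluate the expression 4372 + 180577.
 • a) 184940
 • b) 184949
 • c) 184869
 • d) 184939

4372 + 180577 = 184949
b) 184949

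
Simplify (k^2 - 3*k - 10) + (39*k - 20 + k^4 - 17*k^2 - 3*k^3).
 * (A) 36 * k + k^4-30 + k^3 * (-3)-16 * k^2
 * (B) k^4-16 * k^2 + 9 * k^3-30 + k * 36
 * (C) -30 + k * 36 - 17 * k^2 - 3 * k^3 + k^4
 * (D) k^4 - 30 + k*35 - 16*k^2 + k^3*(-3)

Adding the polynomials and combining like terms:
(k^2 - 3*k - 10) + (39*k - 20 + k^4 - 17*k^2 - 3*k^3)
= 36 * k + k^4-30 + k^3 * (-3)-16 * k^2
A) 36 * k + k^4-30 + k^3 * (-3)-16 * k^2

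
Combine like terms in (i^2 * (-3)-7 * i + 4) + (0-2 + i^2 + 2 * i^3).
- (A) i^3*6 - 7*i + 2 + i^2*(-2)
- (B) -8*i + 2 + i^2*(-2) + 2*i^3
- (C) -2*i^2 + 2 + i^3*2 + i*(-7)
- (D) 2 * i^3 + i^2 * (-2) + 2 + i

Adding the polynomials and combining like terms:
(i^2*(-3) - 7*i + 4) + (0 - 2 + i^2 + 2*i^3)
= -2*i^2 + 2 + i^3*2 + i*(-7)
C) -2*i^2 + 2 + i^3*2 + i*(-7)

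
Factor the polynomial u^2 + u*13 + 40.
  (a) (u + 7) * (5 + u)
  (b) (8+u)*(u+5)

We need to factor u^2 + u*13 + 40.
The factored form is (8+u)*(u+5).
b) (8+u)*(u+5)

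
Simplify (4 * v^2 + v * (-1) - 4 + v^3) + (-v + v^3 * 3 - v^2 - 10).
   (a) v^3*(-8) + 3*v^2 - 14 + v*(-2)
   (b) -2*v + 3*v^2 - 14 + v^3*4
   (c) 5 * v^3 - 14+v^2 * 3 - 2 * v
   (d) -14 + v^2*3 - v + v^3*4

Adding the polynomials and combining like terms:
(4*v^2 + v*(-1) - 4 + v^3) + (-v + v^3*3 - v^2 - 10)
= -2*v + 3*v^2 - 14 + v^3*4
b) -2*v + 3*v^2 - 14 + v^3*4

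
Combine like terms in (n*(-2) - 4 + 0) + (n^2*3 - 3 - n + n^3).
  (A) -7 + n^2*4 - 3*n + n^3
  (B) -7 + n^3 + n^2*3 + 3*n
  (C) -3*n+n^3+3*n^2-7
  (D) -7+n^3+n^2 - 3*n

Adding the polynomials and combining like terms:
(n*(-2) - 4 + 0) + (n^2*3 - 3 - n + n^3)
= -3*n+n^3+3*n^2-7
C) -3*n+n^3+3*n^2-7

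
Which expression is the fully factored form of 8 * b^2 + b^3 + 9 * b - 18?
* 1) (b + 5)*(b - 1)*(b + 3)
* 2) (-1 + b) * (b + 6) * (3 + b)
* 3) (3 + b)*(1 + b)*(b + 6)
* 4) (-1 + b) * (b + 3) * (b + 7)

We need to factor 8 * b^2 + b^3 + 9 * b - 18.
The factored form is (-1 + b) * (b + 6) * (3 + b).
2) (-1 + b) * (b + 6) * (3 + b)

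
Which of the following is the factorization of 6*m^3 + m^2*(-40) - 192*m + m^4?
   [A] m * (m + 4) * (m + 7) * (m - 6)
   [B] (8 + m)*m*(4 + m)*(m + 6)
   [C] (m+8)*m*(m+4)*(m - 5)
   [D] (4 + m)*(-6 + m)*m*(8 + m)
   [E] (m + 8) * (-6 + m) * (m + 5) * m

We need to factor 6*m^3 + m^2*(-40) - 192*m + m^4.
The factored form is (4 + m)*(-6 + m)*m*(8 + m).
D) (4 + m)*(-6 + m)*m*(8 + m)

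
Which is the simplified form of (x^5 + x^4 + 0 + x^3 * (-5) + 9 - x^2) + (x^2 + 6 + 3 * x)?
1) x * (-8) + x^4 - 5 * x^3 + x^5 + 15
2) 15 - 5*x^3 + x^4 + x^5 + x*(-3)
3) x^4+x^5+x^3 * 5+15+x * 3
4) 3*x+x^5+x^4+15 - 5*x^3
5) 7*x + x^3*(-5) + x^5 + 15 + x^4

Adding the polynomials and combining like terms:
(x^5 + x^4 + 0 + x^3*(-5) + 9 - x^2) + (x^2 + 6 + 3*x)
= 3*x+x^5+x^4+15 - 5*x^3
4) 3*x+x^5+x^4+15 - 5*x^3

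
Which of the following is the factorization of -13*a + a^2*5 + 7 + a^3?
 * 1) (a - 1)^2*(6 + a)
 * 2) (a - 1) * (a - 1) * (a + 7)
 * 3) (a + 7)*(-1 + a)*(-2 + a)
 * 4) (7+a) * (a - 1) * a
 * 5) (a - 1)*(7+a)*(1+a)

We need to factor -13*a + a^2*5 + 7 + a^3.
The factored form is (a - 1) * (a - 1) * (a + 7).
2) (a - 1) * (a - 1) * (a + 7)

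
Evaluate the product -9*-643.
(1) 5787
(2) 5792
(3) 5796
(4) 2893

-9 * -643 = 5787
1) 5787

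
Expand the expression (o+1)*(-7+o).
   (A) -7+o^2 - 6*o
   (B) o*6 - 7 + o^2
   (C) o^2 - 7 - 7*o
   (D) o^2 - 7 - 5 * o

Expanding (o+1)*(-7+o):
= -7+o^2 - 6*o
A) -7+o^2 - 6*o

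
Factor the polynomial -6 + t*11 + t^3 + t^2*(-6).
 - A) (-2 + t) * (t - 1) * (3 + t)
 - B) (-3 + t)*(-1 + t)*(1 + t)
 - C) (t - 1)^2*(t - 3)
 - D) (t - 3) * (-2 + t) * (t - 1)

We need to factor -6 + t*11 + t^3 + t^2*(-6).
The factored form is (t - 3) * (-2 + t) * (t - 1).
D) (t - 3) * (-2 + t) * (t - 1)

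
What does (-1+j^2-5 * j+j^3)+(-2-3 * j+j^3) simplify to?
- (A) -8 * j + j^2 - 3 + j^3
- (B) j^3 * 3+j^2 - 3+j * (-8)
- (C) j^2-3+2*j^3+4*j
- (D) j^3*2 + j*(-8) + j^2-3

Adding the polynomials and combining like terms:
(-1 + j^2 - 5*j + j^3) + (-2 - 3*j + j^3)
= j^3*2 + j*(-8) + j^2-3
D) j^3*2 + j*(-8) + j^2-3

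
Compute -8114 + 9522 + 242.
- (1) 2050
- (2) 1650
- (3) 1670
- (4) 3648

First: -8114 + 9522 = 1408
Then: 1408 + 242 = 1650
2) 1650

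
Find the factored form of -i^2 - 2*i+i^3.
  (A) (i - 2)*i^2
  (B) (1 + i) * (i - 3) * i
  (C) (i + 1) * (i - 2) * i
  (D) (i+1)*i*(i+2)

We need to factor -i^2 - 2*i+i^3.
The factored form is (i + 1) * (i - 2) * i.
C) (i + 1) * (i - 2) * i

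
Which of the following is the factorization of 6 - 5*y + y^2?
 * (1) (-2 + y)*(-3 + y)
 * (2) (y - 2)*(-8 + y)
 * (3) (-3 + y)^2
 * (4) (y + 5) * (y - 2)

We need to factor 6 - 5*y + y^2.
The factored form is (-2 + y)*(-3 + y).
1) (-2 + y)*(-3 + y)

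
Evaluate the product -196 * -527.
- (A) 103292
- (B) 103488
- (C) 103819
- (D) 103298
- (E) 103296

-196 * -527 = 103292
A) 103292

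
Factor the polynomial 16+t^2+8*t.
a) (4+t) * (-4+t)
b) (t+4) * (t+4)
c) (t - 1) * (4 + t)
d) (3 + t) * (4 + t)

We need to factor 16+t^2+8*t.
The factored form is (t+4) * (t+4).
b) (t+4) * (t+4)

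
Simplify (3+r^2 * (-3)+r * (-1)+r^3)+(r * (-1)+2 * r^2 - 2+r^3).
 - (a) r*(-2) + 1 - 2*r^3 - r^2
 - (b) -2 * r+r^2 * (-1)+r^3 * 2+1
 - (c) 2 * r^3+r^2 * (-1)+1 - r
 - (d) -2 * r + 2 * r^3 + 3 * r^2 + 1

Adding the polynomials and combining like terms:
(3 + r^2*(-3) + r*(-1) + r^3) + (r*(-1) + 2*r^2 - 2 + r^3)
= -2 * r+r^2 * (-1)+r^3 * 2+1
b) -2 * r+r^2 * (-1)+r^3 * 2+1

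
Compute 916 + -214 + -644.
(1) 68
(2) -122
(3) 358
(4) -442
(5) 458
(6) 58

First: 916 + -214 = 702
Then: 702 + -644 = 58
6) 58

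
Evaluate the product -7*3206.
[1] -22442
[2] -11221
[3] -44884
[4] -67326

-7 * 3206 = -22442
1) -22442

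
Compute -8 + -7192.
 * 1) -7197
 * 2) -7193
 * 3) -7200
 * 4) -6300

-8 + -7192 = -7200
3) -7200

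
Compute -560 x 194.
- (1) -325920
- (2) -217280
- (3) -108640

-560 * 194 = -108640
3) -108640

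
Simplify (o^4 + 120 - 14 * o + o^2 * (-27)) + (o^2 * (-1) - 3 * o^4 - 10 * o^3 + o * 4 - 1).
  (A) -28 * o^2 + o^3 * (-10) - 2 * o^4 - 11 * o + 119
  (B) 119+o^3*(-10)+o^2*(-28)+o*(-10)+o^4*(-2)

Adding the polynomials and combining like terms:
(o^4 + 120 - 14*o + o^2*(-27)) + (o^2*(-1) - 3*o^4 - 10*o^3 + o*4 - 1)
= 119+o^3*(-10)+o^2*(-28)+o*(-10)+o^4*(-2)
B) 119+o^3*(-10)+o^2*(-28)+o*(-10)+o^4*(-2)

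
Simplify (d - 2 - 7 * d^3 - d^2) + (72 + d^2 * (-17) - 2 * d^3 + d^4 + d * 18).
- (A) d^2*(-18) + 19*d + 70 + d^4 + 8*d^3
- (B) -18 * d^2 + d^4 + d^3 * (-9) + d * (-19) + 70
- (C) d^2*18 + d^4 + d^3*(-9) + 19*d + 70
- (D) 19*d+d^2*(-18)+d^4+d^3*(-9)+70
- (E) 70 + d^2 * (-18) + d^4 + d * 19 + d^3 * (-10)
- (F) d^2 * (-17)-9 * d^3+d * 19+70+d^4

Adding the polynomials and combining like terms:
(d - 2 - 7*d^3 - d^2) + (72 + d^2*(-17) - 2*d^3 + d^4 + d*18)
= 19*d+d^2*(-18)+d^4+d^3*(-9)+70
D) 19*d+d^2*(-18)+d^4+d^3*(-9)+70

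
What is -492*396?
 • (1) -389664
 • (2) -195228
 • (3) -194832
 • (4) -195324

-492 * 396 = -194832
3) -194832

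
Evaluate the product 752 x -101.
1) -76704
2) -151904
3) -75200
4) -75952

752 * -101 = -75952
4) -75952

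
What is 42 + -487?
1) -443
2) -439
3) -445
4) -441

42 + -487 = -445
3) -445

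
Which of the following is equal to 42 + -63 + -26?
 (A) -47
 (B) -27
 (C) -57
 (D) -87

First: 42 + -63 = -21
Then: -21 + -26 = -47
A) -47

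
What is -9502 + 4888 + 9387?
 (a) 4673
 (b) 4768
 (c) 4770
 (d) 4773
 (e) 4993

First: -9502 + 4888 = -4614
Then: -4614 + 9387 = 4773
d) 4773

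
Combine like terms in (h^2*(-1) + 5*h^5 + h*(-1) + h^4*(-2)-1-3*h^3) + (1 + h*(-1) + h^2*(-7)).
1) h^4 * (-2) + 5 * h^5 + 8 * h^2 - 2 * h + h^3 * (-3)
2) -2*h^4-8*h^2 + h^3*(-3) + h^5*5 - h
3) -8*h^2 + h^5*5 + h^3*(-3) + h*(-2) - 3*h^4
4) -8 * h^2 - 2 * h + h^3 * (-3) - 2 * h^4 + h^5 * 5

Adding the polynomials and combining like terms:
(h^2*(-1) + 5*h^5 + h*(-1) + h^4*(-2) - 1 - 3*h^3) + (1 + h*(-1) + h^2*(-7))
= -8 * h^2 - 2 * h + h^3 * (-3) - 2 * h^4 + h^5 * 5
4) -8 * h^2 - 2 * h + h^3 * (-3) - 2 * h^4 + h^5 * 5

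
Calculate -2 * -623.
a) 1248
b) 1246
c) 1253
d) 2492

-2 * -623 = 1246
b) 1246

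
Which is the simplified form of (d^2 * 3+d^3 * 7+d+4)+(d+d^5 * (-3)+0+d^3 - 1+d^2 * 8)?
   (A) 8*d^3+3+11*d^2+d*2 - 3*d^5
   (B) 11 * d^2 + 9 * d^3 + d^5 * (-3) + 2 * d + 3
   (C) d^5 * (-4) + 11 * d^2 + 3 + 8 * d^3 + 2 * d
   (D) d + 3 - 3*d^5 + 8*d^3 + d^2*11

Adding the polynomials and combining like terms:
(d^2*3 + d^3*7 + d + 4) + (d + d^5*(-3) + 0 + d^3 - 1 + d^2*8)
= 8*d^3+3+11*d^2+d*2 - 3*d^5
A) 8*d^3+3+11*d^2+d*2 - 3*d^5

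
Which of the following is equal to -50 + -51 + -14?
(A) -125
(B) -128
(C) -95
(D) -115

First: -50 + -51 = -101
Then: -101 + -14 = -115
D) -115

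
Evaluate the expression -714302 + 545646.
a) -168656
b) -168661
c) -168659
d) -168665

-714302 + 545646 = -168656
a) -168656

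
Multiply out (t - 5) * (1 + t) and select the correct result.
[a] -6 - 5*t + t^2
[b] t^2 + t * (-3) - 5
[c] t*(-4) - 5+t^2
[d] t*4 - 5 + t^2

Expanding (t - 5) * (1 + t):
= t*(-4) - 5+t^2
c) t*(-4) - 5+t^2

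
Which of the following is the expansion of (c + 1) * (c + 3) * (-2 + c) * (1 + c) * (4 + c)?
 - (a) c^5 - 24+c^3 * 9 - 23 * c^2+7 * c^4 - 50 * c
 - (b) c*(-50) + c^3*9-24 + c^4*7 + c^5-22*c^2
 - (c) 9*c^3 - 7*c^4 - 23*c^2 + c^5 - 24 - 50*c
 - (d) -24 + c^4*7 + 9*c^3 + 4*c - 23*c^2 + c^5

Expanding (c + 1) * (c + 3) * (-2 + c) * (1 + c) * (4 + c):
= c^5 - 24+c^3 * 9 - 23 * c^2+7 * c^4 - 50 * c
a) c^5 - 24+c^3 * 9 - 23 * c^2+7 * c^4 - 50 * c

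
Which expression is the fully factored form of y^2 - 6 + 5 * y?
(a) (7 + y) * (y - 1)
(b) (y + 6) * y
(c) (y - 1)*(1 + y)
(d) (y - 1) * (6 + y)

We need to factor y^2 - 6 + 5 * y.
The factored form is (y - 1) * (6 + y).
d) (y - 1) * (6 + y)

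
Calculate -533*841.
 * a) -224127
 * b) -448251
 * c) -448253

-533 * 841 = -448253
c) -448253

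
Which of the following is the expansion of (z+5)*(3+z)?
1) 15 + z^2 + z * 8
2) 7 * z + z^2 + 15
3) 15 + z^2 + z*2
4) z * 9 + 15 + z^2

Expanding (z+5)*(3+z):
= 15 + z^2 + z * 8
1) 15 + z^2 + z * 8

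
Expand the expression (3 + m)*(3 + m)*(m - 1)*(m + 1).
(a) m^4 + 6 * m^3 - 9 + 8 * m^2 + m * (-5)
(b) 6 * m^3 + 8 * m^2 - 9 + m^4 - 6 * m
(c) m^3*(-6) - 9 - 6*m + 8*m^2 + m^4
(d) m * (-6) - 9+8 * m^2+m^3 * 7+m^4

Expanding (3 + m)*(3 + m)*(m - 1)*(m + 1):
= 6 * m^3 + 8 * m^2 - 9 + m^4 - 6 * m
b) 6 * m^3 + 8 * m^2 - 9 + m^4 - 6 * m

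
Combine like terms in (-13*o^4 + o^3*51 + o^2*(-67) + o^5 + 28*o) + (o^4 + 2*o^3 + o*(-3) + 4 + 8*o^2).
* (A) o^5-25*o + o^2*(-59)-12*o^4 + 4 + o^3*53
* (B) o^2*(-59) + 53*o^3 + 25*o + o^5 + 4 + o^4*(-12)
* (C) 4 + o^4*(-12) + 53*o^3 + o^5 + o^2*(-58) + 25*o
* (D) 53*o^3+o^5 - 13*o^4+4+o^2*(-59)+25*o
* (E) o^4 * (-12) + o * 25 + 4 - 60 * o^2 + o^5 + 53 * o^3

Adding the polynomials and combining like terms:
(-13*o^4 + o^3*51 + o^2*(-67) + o^5 + 28*o) + (o^4 + 2*o^3 + o*(-3) + 4 + 8*o^2)
= o^2*(-59) + 53*o^3 + 25*o + o^5 + 4 + o^4*(-12)
B) o^2*(-59) + 53*o^3 + 25*o + o^5 + 4 + o^4*(-12)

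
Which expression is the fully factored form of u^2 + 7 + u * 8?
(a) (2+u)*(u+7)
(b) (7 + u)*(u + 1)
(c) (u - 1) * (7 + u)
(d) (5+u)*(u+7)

We need to factor u^2 + 7 + u * 8.
The factored form is (7 + u)*(u + 1).
b) (7 + u)*(u + 1)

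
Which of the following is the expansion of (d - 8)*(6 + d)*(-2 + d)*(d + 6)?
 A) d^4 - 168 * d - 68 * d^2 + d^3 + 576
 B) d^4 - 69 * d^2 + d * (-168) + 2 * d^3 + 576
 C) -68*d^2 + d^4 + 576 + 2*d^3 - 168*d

Expanding (d - 8)*(6 + d)*(-2 + d)*(d + 6):
= -68*d^2 + d^4 + 576 + 2*d^3 - 168*d
C) -68*d^2 + d^4 + 576 + 2*d^3 - 168*d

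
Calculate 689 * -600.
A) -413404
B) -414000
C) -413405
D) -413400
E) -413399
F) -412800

689 * -600 = -413400
D) -413400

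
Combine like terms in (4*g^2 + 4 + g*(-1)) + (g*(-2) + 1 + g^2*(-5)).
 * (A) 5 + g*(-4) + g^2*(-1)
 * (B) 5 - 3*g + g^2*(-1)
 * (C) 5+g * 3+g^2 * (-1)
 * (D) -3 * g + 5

Adding the polynomials and combining like terms:
(4*g^2 + 4 + g*(-1)) + (g*(-2) + 1 + g^2*(-5))
= 5 - 3*g + g^2*(-1)
B) 5 - 3*g + g^2*(-1)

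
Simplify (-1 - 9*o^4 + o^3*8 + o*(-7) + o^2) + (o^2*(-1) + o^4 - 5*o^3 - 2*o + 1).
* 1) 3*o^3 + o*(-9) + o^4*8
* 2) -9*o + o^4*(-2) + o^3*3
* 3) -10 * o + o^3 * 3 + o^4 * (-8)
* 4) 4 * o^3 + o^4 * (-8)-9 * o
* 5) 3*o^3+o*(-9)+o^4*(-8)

Adding the polynomials and combining like terms:
(-1 - 9*o^4 + o^3*8 + o*(-7) + o^2) + (o^2*(-1) + o^4 - 5*o^3 - 2*o + 1)
= 3*o^3+o*(-9)+o^4*(-8)
5) 3*o^3+o*(-9)+o^4*(-8)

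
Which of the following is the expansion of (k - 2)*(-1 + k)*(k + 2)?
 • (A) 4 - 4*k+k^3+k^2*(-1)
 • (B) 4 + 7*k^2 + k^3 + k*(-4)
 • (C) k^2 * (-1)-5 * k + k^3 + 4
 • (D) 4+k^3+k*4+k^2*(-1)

Expanding (k - 2)*(-1 + k)*(k + 2):
= 4 - 4*k+k^3+k^2*(-1)
A) 4 - 4*k+k^3+k^2*(-1)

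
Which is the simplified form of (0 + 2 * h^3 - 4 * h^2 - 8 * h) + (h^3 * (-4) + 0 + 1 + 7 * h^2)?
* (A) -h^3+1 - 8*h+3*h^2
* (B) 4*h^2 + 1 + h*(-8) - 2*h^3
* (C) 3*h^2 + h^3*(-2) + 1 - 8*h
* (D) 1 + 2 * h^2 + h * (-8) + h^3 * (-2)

Adding the polynomials and combining like terms:
(0 + 2*h^3 - 4*h^2 - 8*h) + (h^3*(-4) + 0 + 1 + 7*h^2)
= 3*h^2 + h^3*(-2) + 1 - 8*h
C) 3*h^2 + h^3*(-2) + 1 - 8*h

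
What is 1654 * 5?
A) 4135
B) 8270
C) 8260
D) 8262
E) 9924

1654 * 5 = 8270
B) 8270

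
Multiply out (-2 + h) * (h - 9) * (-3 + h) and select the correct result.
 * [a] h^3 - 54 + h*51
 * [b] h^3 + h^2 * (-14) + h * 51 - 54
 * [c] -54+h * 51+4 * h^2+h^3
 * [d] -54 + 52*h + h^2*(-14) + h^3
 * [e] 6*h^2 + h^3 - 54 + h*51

Expanding (-2 + h) * (h - 9) * (-3 + h):
= h^3 + h^2 * (-14) + h * 51 - 54
b) h^3 + h^2 * (-14) + h * 51 - 54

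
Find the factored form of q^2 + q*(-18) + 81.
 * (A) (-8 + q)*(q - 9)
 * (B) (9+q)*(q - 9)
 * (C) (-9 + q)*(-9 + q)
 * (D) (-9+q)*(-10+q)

We need to factor q^2 + q*(-18) + 81.
The factored form is (-9 + q)*(-9 + q).
C) (-9 + q)*(-9 + q)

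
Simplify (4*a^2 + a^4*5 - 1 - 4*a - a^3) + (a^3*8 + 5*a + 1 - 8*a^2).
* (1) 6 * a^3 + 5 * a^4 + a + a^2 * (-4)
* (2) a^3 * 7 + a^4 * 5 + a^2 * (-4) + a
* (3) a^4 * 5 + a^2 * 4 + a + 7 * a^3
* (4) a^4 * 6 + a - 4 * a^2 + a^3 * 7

Adding the polynomials and combining like terms:
(4*a^2 + a^4*5 - 1 - 4*a - a^3) + (a^3*8 + 5*a + 1 - 8*a^2)
= a^3 * 7 + a^4 * 5 + a^2 * (-4) + a
2) a^3 * 7 + a^4 * 5 + a^2 * (-4) + a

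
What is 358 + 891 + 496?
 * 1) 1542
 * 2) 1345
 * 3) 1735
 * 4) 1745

First: 358 + 891 = 1249
Then: 1249 + 496 = 1745
4) 1745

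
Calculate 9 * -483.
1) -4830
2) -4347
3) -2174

9 * -483 = -4347
2) -4347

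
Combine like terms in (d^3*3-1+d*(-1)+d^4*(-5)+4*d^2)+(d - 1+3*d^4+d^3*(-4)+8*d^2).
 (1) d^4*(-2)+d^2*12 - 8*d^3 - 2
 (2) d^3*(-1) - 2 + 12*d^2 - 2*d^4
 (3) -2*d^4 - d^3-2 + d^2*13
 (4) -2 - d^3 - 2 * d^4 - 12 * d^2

Adding the polynomials and combining like terms:
(d^3*3 - 1 + d*(-1) + d^4*(-5) + 4*d^2) + (d - 1 + 3*d^4 + d^3*(-4) + 8*d^2)
= d^3*(-1) - 2 + 12*d^2 - 2*d^4
2) d^3*(-1) - 2 + 12*d^2 - 2*d^4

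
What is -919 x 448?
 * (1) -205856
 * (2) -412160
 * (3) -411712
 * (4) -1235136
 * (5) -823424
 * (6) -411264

-919 * 448 = -411712
3) -411712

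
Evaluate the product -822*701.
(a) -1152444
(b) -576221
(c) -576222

-822 * 701 = -576222
c) -576222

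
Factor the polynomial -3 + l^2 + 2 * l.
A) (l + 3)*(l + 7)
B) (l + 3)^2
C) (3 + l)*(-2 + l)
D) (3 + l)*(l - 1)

We need to factor -3 + l^2 + 2 * l.
The factored form is (3 + l)*(l - 1).
D) (3 + l)*(l - 1)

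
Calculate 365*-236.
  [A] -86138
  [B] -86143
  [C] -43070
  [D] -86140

365 * -236 = -86140
D) -86140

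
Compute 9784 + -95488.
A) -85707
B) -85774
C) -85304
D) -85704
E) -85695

9784 + -95488 = -85704
D) -85704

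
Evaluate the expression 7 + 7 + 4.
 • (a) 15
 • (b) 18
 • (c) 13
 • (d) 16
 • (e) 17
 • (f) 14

First: 7 + 7 = 14
Then: 14 + 4 = 18
b) 18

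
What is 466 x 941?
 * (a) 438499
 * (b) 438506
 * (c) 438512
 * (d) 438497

466 * 941 = 438506
b) 438506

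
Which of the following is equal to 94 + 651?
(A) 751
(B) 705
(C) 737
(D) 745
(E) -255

94 + 651 = 745
D) 745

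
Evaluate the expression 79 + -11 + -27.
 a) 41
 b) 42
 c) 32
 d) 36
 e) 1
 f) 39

First: 79 + -11 = 68
Then: 68 + -27 = 41
a) 41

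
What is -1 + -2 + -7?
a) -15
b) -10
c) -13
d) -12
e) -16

First: -1 + -2 = -3
Then: -3 + -7 = -10
b) -10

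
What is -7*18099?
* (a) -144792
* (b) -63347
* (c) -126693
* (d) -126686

-7 * 18099 = -126693
c) -126693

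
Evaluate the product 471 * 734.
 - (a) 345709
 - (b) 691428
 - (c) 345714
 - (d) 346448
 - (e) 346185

471 * 734 = 345714
c) 345714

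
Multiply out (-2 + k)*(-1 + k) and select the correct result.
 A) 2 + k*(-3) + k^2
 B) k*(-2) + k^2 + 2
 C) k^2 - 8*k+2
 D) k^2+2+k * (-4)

Expanding (-2 + k)*(-1 + k):
= 2 + k*(-3) + k^2
A) 2 + k*(-3) + k^2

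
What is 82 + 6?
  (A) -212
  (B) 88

82 + 6 = 88
B) 88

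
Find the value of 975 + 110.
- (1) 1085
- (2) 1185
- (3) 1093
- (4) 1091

975 + 110 = 1085
1) 1085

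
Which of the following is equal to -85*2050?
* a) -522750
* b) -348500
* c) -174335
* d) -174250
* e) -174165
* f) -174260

-85 * 2050 = -174250
d) -174250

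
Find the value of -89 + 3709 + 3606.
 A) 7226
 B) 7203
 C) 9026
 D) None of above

First: -89 + 3709 = 3620
Then: 3620 + 3606 = 7226
A) 7226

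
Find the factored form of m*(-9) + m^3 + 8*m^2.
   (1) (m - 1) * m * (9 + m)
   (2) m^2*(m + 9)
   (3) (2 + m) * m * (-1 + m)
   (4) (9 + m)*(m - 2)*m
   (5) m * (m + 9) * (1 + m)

We need to factor m*(-9) + m^3 + 8*m^2.
The factored form is (m - 1) * m * (9 + m).
1) (m - 1) * m * (9 + m)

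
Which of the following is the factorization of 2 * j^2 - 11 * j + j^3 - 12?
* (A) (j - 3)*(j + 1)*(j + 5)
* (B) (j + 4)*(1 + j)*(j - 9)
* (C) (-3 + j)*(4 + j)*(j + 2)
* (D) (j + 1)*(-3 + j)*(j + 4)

We need to factor 2 * j^2 - 11 * j + j^3 - 12.
The factored form is (j + 1)*(-3 + j)*(j + 4).
D) (j + 1)*(-3 + j)*(j + 4)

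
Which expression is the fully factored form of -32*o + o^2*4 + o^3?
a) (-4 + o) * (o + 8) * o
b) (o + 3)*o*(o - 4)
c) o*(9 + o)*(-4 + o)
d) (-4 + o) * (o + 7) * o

We need to factor -32*o + o^2*4 + o^3.
The factored form is (-4 + o) * (o + 8) * o.
a) (-4 + o) * (o + 8) * o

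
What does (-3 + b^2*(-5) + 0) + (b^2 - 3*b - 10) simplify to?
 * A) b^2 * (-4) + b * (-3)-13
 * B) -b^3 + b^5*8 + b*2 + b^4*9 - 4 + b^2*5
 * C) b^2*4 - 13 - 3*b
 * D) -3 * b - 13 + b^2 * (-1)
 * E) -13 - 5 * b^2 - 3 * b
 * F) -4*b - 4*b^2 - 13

Adding the polynomials and combining like terms:
(-3 + b^2*(-5) + 0) + (b^2 - 3*b - 10)
= b^2 * (-4) + b * (-3)-13
A) b^2 * (-4) + b * (-3)-13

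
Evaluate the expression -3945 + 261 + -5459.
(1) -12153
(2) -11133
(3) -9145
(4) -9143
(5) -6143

First: -3945 + 261 = -3684
Then: -3684 + -5459 = -9143
4) -9143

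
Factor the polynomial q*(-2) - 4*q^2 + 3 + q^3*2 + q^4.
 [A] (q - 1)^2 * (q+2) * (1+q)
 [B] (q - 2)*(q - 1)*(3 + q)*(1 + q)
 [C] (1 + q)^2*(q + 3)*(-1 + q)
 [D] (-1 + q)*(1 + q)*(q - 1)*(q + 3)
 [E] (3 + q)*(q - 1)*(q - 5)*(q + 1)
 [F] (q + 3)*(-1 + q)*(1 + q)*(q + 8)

We need to factor q*(-2) - 4*q^2 + 3 + q^3*2 + q^4.
The factored form is (-1 + q)*(1 + q)*(q - 1)*(q + 3).
D) (-1 + q)*(1 + q)*(q - 1)*(q + 3)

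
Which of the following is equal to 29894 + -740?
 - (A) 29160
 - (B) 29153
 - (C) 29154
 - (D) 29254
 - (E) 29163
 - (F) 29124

29894 + -740 = 29154
C) 29154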